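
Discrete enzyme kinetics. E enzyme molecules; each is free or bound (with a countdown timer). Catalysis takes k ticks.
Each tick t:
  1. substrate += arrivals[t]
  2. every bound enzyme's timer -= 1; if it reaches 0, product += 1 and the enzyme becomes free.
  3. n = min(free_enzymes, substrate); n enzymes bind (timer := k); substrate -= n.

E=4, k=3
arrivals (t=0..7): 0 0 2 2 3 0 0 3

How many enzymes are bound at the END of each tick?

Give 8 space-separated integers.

Answer: 0 0 2 4 4 4 3 4

Derivation:
t=0: arr=0 -> substrate=0 bound=0 product=0
t=1: arr=0 -> substrate=0 bound=0 product=0
t=2: arr=2 -> substrate=0 bound=2 product=0
t=3: arr=2 -> substrate=0 bound=4 product=0
t=4: arr=3 -> substrate=3 bound=4 product=0
t=5: arr=0 -> substrate=1 bound=4 product=2
t=6: arr=0 -> substrate=0 bound=3 product=4
t=7: arr=3 -> substrate=2 bound=4 product=4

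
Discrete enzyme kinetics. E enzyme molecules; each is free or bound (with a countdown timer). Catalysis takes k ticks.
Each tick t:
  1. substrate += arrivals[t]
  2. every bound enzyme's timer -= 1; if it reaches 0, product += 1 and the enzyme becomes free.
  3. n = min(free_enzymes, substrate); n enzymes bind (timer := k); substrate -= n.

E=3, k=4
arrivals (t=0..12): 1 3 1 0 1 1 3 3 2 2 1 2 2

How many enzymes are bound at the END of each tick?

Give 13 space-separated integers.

Answer: 1 3 3 3 3 3 3 3 3 3 3 3 3

Derivation:
t=0: arr=1 -> substrate=0 bound=1 product=0
t=1: arr=3 -> substrate=1 bound=3 product=0
t=2: arr=1 -> substrate=2 bound=3 product=0
t=3: arr=0 -> substrate=2 bound=3 product=0
t=4: arr=1 -> substrate=2 bound=3 product=1
t=5: arr=1 -> substrate=1 bound=3 product=3
t=6: arr=3 -> substrate=4 bound=3 product=3
t=7: arr=3 -> substrate=7 bound=3 product=3
t=8: arr=2 -> substrate=8 bound=3 product=4
t=9: arr=2 -> substrate=8 bound=3 product=6
t=10: arr=1 -> substrate=9 bound=3 product=6
t=11: arr=2 -> substrate=11 bound=3 product=6
t=12: arr=2 -> substrate=12 bound=3 product=7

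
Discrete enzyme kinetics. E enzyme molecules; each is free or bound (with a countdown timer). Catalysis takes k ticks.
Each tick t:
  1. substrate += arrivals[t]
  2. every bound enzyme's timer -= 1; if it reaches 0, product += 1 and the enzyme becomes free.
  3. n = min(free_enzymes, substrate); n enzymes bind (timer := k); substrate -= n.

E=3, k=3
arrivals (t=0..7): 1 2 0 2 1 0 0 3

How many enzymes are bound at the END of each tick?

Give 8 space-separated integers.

t=0: arr=1 -> substrate=0 bound=1 product=0
t=1: arr=2 -> substrate=0 bound=3 product=0
t=2: arr=0 -> substrate=0 bound=3 product=0
t=3: arr=2 -> substrate=1 bound=3 product=1
t=4: arr=1 -> substrate=0 bound=3 product=3
t=5: arr=0 -> substrate=0 bound=3 product=3
t=6: arr=0 -> substrate=0 bound=2 product=4
t=7: arr=3 -> substrate=0 bound=3 product=6

Answer: 1 3 3 3 3 3 2 3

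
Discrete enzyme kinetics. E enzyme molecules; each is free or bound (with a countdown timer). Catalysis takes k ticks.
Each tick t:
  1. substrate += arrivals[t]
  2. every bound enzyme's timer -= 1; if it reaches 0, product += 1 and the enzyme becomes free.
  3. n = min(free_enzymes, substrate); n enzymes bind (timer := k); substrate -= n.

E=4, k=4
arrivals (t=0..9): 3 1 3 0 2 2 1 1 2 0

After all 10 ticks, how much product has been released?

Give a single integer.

t=0: arr=3 -> substrate=0 bound=3 product=0
t=1: arr=1 -> substrate=0 bound=4 product=0
t=2: arr=3 -> substrate=3 bound=4 product=0
t=3: arr=0 -> substrate=3 bound=4 product=0
t=4: arr=2 -> substrate=2 bound=4 product=3
t=5: arr=2 -> substrate=3 bound=4 product=4
t=6: arr=1 -> substrate=4 bound=4 product=4
t=7: arr=1 -> substrate=5 bound=4 product=4
t=8: arr=2 -> substrate=4 bound=4 product=7
t=9: arr=0 -> substrate=3 bound=4 product=8

Answer: 8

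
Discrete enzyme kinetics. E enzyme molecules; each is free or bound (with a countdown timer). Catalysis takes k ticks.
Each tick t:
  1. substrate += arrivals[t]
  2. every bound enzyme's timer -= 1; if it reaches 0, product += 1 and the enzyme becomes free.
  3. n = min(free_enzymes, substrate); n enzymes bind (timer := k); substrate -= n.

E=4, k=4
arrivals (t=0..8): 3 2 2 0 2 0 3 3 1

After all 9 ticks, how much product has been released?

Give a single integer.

Answer: 7

Derivation:
t=0: arr=3 -> substrate=0 bound=3 product=0
t=1: arr=2 -> substrate=1 bound=4 product=0
t=2: arr=2 -> substrate=3 bound=4 product=0
t=3: arr=0 -> substrate=3 bound=4 product=0
t=4: arr=2 -> substrate=2 bound=4 product=3
t=5: arr=0 -> substrate=1 bound=4 product=4
t=6: arr=3 -> substrate=4 bound=4 product=4
t=7: arr=3 -> substrate=7 bound=4 product=4
t=8: arr=1 -> substrate=5 bound=4 product=7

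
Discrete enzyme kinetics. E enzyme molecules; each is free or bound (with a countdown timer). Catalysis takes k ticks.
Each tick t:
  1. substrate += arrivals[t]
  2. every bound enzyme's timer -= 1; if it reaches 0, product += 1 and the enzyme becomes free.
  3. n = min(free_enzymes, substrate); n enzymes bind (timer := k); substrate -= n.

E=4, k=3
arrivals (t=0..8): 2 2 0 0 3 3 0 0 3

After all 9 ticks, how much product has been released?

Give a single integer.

t=0: arr=2 -> substrate=0 bound=2 product=0
t=1: arr=2 -> substrate=0 bound=4 product=0
t=2: arr=0 -> substrate=0 bound=4 product=0
t=3: arr=0 -> substrate=0 bound=2 product=2
t=4: arr=3 -> substrate=0 bound=3 product=4
t=5: arr=3 -> substrate=2 bound=4 product=4
t=6: arr=0 -> substrate=2 bound=4 product=4
t=7: arr=0 -> substrate=0 bound=3 product=7
t=8: arr=3 -> substrate=1 bound=4 product=8

Answer: 8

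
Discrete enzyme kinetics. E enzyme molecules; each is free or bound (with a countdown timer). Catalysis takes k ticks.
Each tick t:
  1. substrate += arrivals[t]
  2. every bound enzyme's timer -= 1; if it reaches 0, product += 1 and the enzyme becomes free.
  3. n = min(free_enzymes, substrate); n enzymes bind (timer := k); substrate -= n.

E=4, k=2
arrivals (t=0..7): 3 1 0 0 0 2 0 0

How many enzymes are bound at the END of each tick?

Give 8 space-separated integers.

t=0: arr=3 -> substrate=0 bound=3 product=0
t=1: arr=1 -> substrate=0 bound=4 product=0
t=2: arr=0 -> substrate=0 bound=1 product=3
t=3: arr=0 -> substrate=0 bound=0 product=4
t=4: arr=0 -> substrate=0 bound=0 product=4
t=5: arr=2 -> substrate=0 bound=2 product=4
t=6: arr=0 -> substrate=0 bound=2 product=4
t=7: arr=0 -> substrate=0 bound=0 product=6

Answer: 3 4 1 0 0 2 2 0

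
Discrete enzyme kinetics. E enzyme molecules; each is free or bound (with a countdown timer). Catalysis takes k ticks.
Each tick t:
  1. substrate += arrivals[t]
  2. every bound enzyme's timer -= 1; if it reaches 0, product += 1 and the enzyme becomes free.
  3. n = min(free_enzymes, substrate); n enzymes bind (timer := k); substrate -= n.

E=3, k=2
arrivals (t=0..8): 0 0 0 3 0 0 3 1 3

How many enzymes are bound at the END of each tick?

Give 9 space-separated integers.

t=0: arr=0 -> substrate=0 bound=0 product=0
t=1: arr=0 -> substrate=0 bound=0 product=0
t=2: arr=0 -> substrate=0 bound=0 product=0
t=3: arr=3 -> substrate=0 bound=3 product=0
t=4: arr=0 -> substrate=0 bound=3 product=0
t=5: arr=0 -> substrate=0 bound=0 product=3
t=6: arr=3 -> substrate=0 bound=3 product=3
t=7: arr=1 -> substrate=1 bound=3 product=3
t=8: arr=3 -> substrate=1 bound=3 product=6

Answer: 0 0 0 3 3 0 3 3 3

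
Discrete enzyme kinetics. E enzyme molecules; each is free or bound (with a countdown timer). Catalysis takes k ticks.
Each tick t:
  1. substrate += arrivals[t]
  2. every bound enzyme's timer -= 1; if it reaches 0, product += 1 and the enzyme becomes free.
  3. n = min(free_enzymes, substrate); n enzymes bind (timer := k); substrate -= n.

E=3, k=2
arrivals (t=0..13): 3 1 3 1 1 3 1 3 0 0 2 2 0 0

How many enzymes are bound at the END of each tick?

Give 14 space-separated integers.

Answer: 3 3 3 3 3 3 3 3 3 3 3 3 2 2

Derivation:
t=0: arr=3 -> substrate=0 bound=3 product=0
t=1: arr=1 -> substrate=1 bound=3 product=0
t=2: arr=3 -> substrate=1 bound=3 product=3
t=3: arr=1 -> substrate=2 bound=3 product=3
t=4: arr=1 -> substrate=0 bound=3 product=6
t=5: arr=3 -> substrate=3 bound=3 product=6
t=6: arr=1 -> substrate=1 bound=3 product=9
t=7: arr=3 -> substrate=4 bound=3 product=9
t=8: arr=0 -> substrate=1 bound=3 product=12
t=9: arr=0 -> substrate=1 bound=3 product=12
t=10: arr=2 -> substrate=0 bound=3 product=15
t=11: arr=2 -> substrate=2 bound=3 product=15
t=12: arr=0 -> substrate=0 bound=2 product=18
t=13: arr=0 -> substrate=0 bound=2 product=18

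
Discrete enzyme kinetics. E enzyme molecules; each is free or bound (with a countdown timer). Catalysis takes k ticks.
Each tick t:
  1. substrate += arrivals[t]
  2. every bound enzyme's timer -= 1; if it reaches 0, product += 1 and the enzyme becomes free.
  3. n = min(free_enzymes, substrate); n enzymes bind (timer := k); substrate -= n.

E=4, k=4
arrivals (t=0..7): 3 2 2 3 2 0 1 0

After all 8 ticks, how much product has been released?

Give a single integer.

Answer: 4

Derivation:
t=0: arr=3 -> substrate=0 bound=3 product=0
t=1: arr=2 -> substrate=1 bound=4 product=0
t=2: arr=2 -> substrate=3 bound=4 product=0
t=3: arr=3 -> substrate=6 bound=4 product=0
t=4: arr=2 -> substrate=5 bound=4 product=3
t=5: arr=0 -> substrate=4 bound=4 product=4
t=6: arr=1 -> substrate=5 bound=4 product=4
t=7: arr=0 -> substrate=5 bound=4 product=4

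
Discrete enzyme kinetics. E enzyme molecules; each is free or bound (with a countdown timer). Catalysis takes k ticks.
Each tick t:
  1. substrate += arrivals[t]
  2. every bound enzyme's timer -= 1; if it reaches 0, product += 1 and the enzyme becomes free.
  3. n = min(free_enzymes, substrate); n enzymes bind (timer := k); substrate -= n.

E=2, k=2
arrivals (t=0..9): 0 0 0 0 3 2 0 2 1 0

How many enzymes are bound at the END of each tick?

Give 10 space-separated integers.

t=0: arr=0 -> substrate=0 bound=0 product=0
t=1: arr=0 -> substrate=0 bound=0 product=0
t=2: arr=0 -> substrate=0 bound=0 product=0
t=3: arr=0 -> substrate=0 bound=0 product=0
t=4: arr=3 -> substrate=1 bound=2 product=0
t=5: arr=2 -> substrate=3 bound=2 product=0
t=6: arr=0 -> substrate=1 bound=2 product=2
t=7: arr=2 -> substrate=3 bound=2 product=2
t=8: arr=1 -> substrate=2 bound=2 product=4
t=9: arr=0 -> substrate=2 bound=2 product=4

Answer: 0 0 0 0 2 2 2 2 2 2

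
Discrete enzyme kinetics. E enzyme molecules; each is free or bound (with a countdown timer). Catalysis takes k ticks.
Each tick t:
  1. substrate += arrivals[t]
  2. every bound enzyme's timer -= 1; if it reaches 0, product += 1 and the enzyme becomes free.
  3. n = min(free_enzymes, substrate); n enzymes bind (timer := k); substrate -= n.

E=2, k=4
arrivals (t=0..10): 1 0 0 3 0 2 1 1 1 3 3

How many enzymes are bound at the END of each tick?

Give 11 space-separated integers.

Answer: 1 1 1 2 2 2 2 2 2 2 2

Derivation:
t=0: arr=1 -> substrate=0 bound=1 product=0
t=1: arr=0 -> substrate=0 bound=1 product=0
t=2: arr=0 -> substrate=0 bound=1 product=0
t=3: arr=3 -> substrate=2 bound=2 product=0
t=4: arr=0 -> substrate=1 bound=2 product=1
t=5: arr=2 -> substrate=3 bound=2 product=1
t=6: arr=1 -> substrate=4 bound=2 product=1
t=7: arr=1 -> substrate=4 bound=2 product=2
t=8: arr=1 -> substrate=4 bound=2 product=3
t=9: arr=3 -> substrate=7 bound=2 product=3
t=10: arr=3 -> substrate=10 bound=2 product=3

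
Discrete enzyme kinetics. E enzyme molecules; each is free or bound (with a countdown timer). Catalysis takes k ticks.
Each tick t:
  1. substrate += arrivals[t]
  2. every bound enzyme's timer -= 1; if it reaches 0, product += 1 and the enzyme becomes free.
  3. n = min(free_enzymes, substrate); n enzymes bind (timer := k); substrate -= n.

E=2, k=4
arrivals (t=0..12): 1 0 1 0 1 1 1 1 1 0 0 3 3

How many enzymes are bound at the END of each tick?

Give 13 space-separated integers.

Answer: 1 1 2 2 2 2 2 2 2 2 2 2 2

Derivation:
t=0: arr=1 -> substrate=0 bound=1 product=0
t=1: arr=0 -> substrate=0 bound=1 product=0
t=2: arr=1 -> substrate=0 bound=2 product=0
t=3: arr=0 -> substrate=0 bound=2 product=0
t=4: arr=1 -> substrate=0 bound=2 product=1
t=5: arr=1 -> substrate=1 bound=2 product=1
t=6: arr=1 -> substrate=1 bound=2 product=2
t=7: arr=1 -> substrate=2 bound=2 product=2
t=8: arr=1 -> substrate=2 bound=2 product=3
t=9: arr=0 -> substrate=2 bound=2 product=3
t=10: arr=0 -> substrate=1 bound=2 product=4
t=11: arr=3 -> substrate=4 bound=2 product=4
t=12: arr=3 -> substrate=6 bound=2 product=5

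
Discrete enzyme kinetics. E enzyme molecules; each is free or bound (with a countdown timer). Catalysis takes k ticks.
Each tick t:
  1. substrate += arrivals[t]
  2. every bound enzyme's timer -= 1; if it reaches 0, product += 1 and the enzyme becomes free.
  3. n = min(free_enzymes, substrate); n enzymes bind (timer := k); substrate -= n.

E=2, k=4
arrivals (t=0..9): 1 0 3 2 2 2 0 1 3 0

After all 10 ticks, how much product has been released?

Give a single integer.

Answer: 3

Derivation:
t=0: arr=1 -> substrate=0 bound=1 product=0
t=1: arr=0 -> substrate=0 bound=1 product=0
t=2: arr=3 -> substrate=2 bound=2 product=0
t=3: arr=2 -> substrate=4 bound=2 product=0
t=4: arr=2 -> substrate=5 bound=2 product=1
t=5: arr=2 -> substrate=7 bound=2 product=1
t=6: arr=0 -> substrate=6 bound=2 product=2
t=7: arr=1 -> substrate=7 bound=2 product=2
t=8: arr=3 -> substrate=9 bound=2 product=3
t=9: arr=0 -> substrate=9 bound=2 product=3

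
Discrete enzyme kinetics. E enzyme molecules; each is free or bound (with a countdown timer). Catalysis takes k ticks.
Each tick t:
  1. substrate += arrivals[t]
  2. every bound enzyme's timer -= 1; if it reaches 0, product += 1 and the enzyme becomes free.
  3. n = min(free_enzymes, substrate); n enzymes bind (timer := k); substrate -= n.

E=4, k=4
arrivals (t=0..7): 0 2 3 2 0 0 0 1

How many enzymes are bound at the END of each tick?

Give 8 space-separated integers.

Answer: 0 2 4 4 4 4 3 4

Derivation:
t=0: arr=0 -> substrate=0 bound=0 product=0
t=1: arr=2 -> substrate=0 bound=2 product=0
t=2: arr=3 -> substrate=1 bound=4 product=0
t=3: arr=2 -> substrate=3 bound=4 product=0
t=4: arr=0 -> substrate=3 bound=4 product=0
t=5: arr=0 -> substrate=1 bound=4 product=2
t=6: arr=0 -> substrate=0 bound=3 product=4
t=7: arr=1 -> substrate=0 bound=4 product=4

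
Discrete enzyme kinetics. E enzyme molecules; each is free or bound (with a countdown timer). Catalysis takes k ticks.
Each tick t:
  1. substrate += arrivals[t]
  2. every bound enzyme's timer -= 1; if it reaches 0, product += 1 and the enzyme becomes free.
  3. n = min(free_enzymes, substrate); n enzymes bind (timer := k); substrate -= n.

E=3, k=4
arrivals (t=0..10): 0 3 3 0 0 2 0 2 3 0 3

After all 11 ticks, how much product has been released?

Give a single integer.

t=0: arr=0 -> substrate=0 bound=0 product=0
t=1: arr=3 -> substrate=0 bound=3 product=0
t=2: arr=3 -> substrate=3 bound=3 product=0
t=3: arr=0 -> substrate=3 bound=3 product=0
t=4: arr=0 -> substrate=3 bound=3 product=0
t=5: arr=2 -> substrate=2 bound=3 product=3
t=6: arr=0 -> substrate=2 bound=3 product=3
t=7: arr=2 -> substrate=4 bound=3 product=3
t=8: arr=3 -> substrate=7 bound=3 product=3
t=9: arr=0 -> substrate=4 bound=3 product=6
t=10: arr=3 -> substrate=7 bound=3 product=6

Answer: 6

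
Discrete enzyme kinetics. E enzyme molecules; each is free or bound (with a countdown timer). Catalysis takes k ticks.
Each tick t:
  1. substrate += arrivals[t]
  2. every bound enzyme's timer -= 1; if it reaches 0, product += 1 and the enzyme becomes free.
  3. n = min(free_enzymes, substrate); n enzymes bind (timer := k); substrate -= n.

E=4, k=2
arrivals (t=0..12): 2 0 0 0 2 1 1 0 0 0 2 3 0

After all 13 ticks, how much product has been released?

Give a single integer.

Answer: 8

Derivation:
t=0: arr=2 -> substrate=0 bound=2 product=0
t=1: arr=0 -> substrate=0 bound=2 product=0
t=2: arr=0 -> substrate=0 bound=0 product=2
t=3: arr=0 -> substrate=0 bound=0 product=2
t=4: arr=2 -> substrate=0 bound=2 product=2
t=5: arr=1 -> substrate=0 bound=3 product=2
t=6: arr=1 -> substrate=0 bound=2 product=4
t=7: arr=0 -> substrate=0 bound=1 product=5
t=8: arr=0 -> substrate=0 bound=0 product=6
t=9: arr=0 -> substrate=0 bound=0 product=6
t=10: arr=2 -> substrate=0 bound=2 product=6
t=11: arr=3 -> substrate=1 bound=4 product=6
t=12: arr=0 -> substrate=0 bound=3 product=8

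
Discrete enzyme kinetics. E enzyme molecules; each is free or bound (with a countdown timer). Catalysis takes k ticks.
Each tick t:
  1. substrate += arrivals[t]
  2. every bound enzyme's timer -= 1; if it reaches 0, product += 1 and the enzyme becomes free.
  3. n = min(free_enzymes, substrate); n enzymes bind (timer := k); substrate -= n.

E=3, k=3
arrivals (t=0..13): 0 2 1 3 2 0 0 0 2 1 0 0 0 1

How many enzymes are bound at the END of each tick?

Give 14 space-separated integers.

t=0: arr=0 -> substrate=0 bound=0 product=0
t=1: arr=2 -> substrate=0 bound=2 product=0
t=2: arr=1 -> substrate=0 bound=3 product=0
t=3: arr=3 -> substrate=3 bound=3 product=0
t=4: arr=2 -> substrate=3 bound=3 product=2
t=5: arr=0 -> substrate=2 bound=3 product=3
t=6: arr=0 -> substrate=2 bound=3 product=3
t=7: arr=0 -> substrate=0 bound=3 product=5
t=8: arr=2 -> substrate=1 bound=3 product=6
t=9: arr=1 -> substrate=2 bound=3 product=6
t=10: arr=0 -> substrate=0 bound=3 product=8
t=11: arr=0 -> substrate=0 bound=2 product=9
t=12: arr=0 -> substrate=0 bound=2 product=9
t=13: arr=1 -> substrate=0 bound=1 product=11

Answer: 0 2 3 3 3 3 3 3 3 3 3 2 2 1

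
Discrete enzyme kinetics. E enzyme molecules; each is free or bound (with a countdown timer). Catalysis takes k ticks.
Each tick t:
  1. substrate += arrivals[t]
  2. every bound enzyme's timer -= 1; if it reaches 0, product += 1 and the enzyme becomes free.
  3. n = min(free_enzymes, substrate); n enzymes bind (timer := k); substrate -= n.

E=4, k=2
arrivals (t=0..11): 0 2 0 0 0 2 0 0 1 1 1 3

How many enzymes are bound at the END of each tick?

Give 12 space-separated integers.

Answer: 0 2 2 0 0 2 2 0 1 2 2 4

Derivation:
t=0: arr=0 -> substrate=0 bound=0 product=0
t=1: arr=2 -> substrate=0 bound=2 product=0
t=2: arr=0 -> substrate=0 bound=2 product=0
t=3: arr=0 -> substrate=0 bound=0 product=2
t=4: arr=0 -> substrate=0 bound=0 product=2
t=5: arr=2 -> substrate=0 bound=2 product=2
t=6: arr=0 -> substrate=0 bound=2 product=2
t=7: arr=0 -> substrate=0 bound=0 product=4
t=8: arr=1 -> substrate=0 bound=1 product=4
t=9: arr=1 -> substrate=0 bound=2 product=4
t=10: arr=1 -> substrate=0 bound=2 product=5
t=11: arr=3 -> substrate=0 bound=4 product=6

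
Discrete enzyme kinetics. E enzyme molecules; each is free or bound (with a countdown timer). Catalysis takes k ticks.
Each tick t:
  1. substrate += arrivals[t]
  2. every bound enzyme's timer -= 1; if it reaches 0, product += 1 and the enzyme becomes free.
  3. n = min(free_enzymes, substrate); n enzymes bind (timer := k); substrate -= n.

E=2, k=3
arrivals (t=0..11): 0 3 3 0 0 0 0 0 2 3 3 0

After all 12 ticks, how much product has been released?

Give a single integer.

Answer: 6

Derivation:
t=0: arr=0 -> substrate=0 bound=0 product=0
t=1: arr=3 -> substrate=1 bound=2 product=0
t=2: arr=3 -> substrate=4 bound=2 product=0
t=3: arr=0 -> substrate=4 bound=2 product=0
t=4: arr=0 -> substrate=2 bound=2 product=2
t=5: arr=0 -> substrate=2 bound=2 product=2
t=6: arr=0 -> substrate=2 bound=2 product=2
t=7: arr=0 -> substrate=0 bound=2 product=4
t=8: arr=2 -> substrate=2 bound=2 product=4
t=9: arr=3 -> substrate=5 bound=2 product=4
t=10: arr=3 -> substrate=6 bound=2 product=6
t=11: arr=0 -> substrate=6 bound=2 product=6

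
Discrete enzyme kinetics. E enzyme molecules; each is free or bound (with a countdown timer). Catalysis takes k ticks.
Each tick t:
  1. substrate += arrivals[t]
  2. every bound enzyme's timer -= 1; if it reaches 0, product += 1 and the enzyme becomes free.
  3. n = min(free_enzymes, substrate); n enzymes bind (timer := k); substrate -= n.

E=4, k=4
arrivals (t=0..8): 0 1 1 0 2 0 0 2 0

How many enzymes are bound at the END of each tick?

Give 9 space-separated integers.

t=0: arr=0 -> substrate=0 bound=0 product=0
t=1: arr=1 -> substrate=0 bound=1 product=0
t=2: arr=1 -> substrate=0 bound=2 product=0
t=3: arr=0 -> substrate=0 bound=2 product=0
t=4: arr=2 -> substrate=0 bound=4 product=0
t=5: arr=0 -> substrate=0 bound=3 product=1
t=6: arr=0 -> substrate=0 bound=2 product=2
t=7: arr=2 -> substrate=0 bound=4 product=2
t=8: arr=0 -> substrate=0 bound=2 product=4

Answer: 0 1 2 2 4 3 2 4 2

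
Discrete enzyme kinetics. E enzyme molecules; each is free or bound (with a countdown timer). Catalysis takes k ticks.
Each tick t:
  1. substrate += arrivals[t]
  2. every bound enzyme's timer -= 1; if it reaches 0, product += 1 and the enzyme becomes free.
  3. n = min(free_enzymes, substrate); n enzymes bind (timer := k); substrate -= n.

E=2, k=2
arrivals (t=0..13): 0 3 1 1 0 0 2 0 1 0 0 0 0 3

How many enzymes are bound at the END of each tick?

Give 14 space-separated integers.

Answer: 0 2 2 2 2 1 2 2 2 1 0 0 0 2

Derivation:
t=0: arr=0 -> substrate=0 bound=0 product=0
t=1: arr=3 -> substrate=1 bound=2 product=0
t=2: arr=1 -> substrate=2 bound=2 product=0
t=3: arr=1 -> substrate=1 bound=2 product=2
t=4: arr=0 -> substrate=1 bound=2 product=2
t=5: arr=0 -> substrate=0 bound=1 product=4
t=6: arr=2 -> substrate=1 bound=2 product=4
t=7: arr=0 -> substrate=0 bound=2 product=5
t=8: arr=1 -> substrate=0 bound=2 product=6
t=9: arr=0 -> substrate=0 bound=1 product=7
t=10: arr=0 -> substrate=0 bound=0 product=8
t=11: arr=0 -> substrate=0 bound=0 product=8
t=12: arr=0 -> substrate=0 bound=0 product=8
t=13: arr=3 -> substrate=1 bound=2 product=8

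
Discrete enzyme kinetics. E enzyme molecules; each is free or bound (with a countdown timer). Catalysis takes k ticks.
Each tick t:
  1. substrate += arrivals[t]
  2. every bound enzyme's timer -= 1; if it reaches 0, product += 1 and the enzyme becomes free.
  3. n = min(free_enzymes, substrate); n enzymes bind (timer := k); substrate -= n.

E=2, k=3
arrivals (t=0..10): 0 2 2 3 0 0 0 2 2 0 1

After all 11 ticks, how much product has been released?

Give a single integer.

Answer: 6

Derivation:
t=0: arr=0 -> substrate=0 bound=0 product=0
t=1: arr=2 -> substrate=0 bound=2 product=0
t=2: arr=2 -> substrate=2 bound=2 product=0
t=3: arr=3 -> substrate=5 bound=2 product=0
t=4: arr=0 -> substrate=3 bound=2 product=2
t=5: arr=0 -> substrate=3 bound=2 product=2
t=6: arr=0 -> substrate=3 bound=2 product=2
t=7: arr=2 -> substrate=3 bound=2 product=4
t=8: arr=2 -> substrate=5 bound=2 product=4
t=9: arr=0 -> substrate=5 bound=2 product=4
t=10: arr=1 -> substrate=4 bound=2 product=6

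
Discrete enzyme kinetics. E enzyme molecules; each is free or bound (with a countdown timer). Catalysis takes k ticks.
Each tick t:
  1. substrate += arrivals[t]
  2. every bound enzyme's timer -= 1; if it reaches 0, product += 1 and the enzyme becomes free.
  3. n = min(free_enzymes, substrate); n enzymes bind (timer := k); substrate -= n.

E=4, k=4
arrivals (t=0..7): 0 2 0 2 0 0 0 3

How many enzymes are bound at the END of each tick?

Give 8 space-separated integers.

t=0: arr=0 -> substrate=0 bound=0 product=0
t=1: arr=2 -> substrate=0 bound=2 product=0
t=2: arr=0 -> substrate=0 bound=2 product=0
t=3: arr=2 -> substrate=0 bound=4 product=0
t=4: arr=0 -> substrate=0 bound=4 product=0
t=5: arr=0 -> substrate=0 bound=2 product=2
t=6: arr=0 -> substrate=0 bound=2 product=2
t=7: arr=3 -> substrate=0 bound=3 product=4

Answer: 0 2 2 4 4 2 2 3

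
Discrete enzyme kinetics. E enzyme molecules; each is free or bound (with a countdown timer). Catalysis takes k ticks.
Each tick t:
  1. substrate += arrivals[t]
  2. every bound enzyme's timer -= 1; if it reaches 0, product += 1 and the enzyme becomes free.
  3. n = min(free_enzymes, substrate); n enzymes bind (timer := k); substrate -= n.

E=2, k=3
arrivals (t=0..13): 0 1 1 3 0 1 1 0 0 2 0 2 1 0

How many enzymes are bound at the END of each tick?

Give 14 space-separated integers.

Answer: 0 1 2 2 2 2 2 2 2 2 2 2 2 2

Derivation:
t=0: arr=0 -> substrate=0 bound=0 product=0
t=1: arr=1 -> substrate=0 bound=1 product=0
t=2: arr=1 -> substrate=0 bound=2 product=0
t=3: arr=3 -> substrate=3 bound=2 product=0
t=4: arr=0 -> substrate=2 bound=2 product=1
t=5: arr=1 -> substrate=2 bound=2 product=2
t=6: arr=1 -> substrate=3 bound=2 product=2
t=7: arr=0 -> substrate=2 bound=2 product=3
t=8: arr=0 -> substrate=1 bound=2 product=4
t=9: arr=2 -> substrate=3 bound=2 product=4
t=10: arr=0 -> substrate=2 bound=2 product=5
t=11: arr=2 -> substrate=3 bound=2 product=6
t=12: arr=1 -> substrate=4 bound=2 product=6
t=13: arr=0 -> substrate=3 bound=2 product=7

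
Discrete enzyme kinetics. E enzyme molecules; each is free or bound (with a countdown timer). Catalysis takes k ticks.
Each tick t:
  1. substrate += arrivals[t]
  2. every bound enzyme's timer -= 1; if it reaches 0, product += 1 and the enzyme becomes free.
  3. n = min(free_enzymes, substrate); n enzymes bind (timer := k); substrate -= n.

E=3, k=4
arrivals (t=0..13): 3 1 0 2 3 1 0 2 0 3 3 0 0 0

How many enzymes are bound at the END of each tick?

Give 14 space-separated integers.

Answer: 3 3 3 3 3 3 3 3 3 3 3 3 3 3

Derivation:
t=0: arr=3 -> substrate=0 bound=3 product=0
t=1: arr=1 -> substrate=1 bound=3 product=0
t=2: arr=0 -> substrate=1 bound=3 product=0
t=3: arr=2 -> substrate=3 bound=3 product=0
t=4: arr=3 -> substrate=3 bound=3 product=3
t=5: arr=1 -> substrate=4 bound=3 product=3
t=6: arr=0 -> substrate=4 bound=3 product=3
t=7: arr=2 -> substrate=6 bound=3 product=3
t=8: arr=0 -> substrate=3 bound=3 product=6
t=9: arr=3 -> substrate=6 bound=3 product=6
t=10: arr=3 -> substrate=9 bound=3 product=6
t=11: arr=0 -> substrate=9 bound=3 product=6
t=12: arr=0 -> substrate=6 bound=3 product=9
t=13: arr=0 -> substrate=6 bound=3 product=9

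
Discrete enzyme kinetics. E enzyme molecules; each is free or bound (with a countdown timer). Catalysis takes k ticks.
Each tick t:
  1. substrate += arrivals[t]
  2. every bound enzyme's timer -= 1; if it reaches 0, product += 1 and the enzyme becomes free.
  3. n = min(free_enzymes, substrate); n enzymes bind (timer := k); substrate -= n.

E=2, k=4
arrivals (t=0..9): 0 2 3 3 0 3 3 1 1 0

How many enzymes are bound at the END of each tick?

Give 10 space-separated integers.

Answer: 0 2 2 2 2 2 2 2 2 2

Derivation:
t=0: arr=0 -> substrate=0 bound=0 product=0
t=1: arr=2 -> substrate=0 bound=2 product=0
t=2: arr=3 -> substrate=3 bound=2 product=0
t=3: arr=3 -> substrate=6 bound=2 product=0
t=4: arr=0 -> substrate=6 bound=2 product=0
t=5: arr=3 -> substrate=7 bound=2 product=2
t=6: arr=3 -> substrate=10 bound=2 product=2
t=7: arr=1 -> substrate=11 bound=2 product=2
t=8: arr=1 -> substrate=12 bound=2 product=2
t=9: arr=0 -> substrate=10 bound=2 product=4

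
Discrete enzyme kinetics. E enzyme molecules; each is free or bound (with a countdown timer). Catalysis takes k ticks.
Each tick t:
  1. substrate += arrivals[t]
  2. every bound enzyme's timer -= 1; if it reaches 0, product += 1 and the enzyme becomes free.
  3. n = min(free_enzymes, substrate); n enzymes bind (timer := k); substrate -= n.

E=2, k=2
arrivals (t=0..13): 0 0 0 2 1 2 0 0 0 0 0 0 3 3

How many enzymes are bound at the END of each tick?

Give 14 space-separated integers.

t=0: arr=0 -> substrate=0 bound=0 product=0
t=1: arr=0 -> substrate=0 bound=0 product=0
t=2: arr=0 -> substrate=0 bound=0 product=0
t=3: arr=2 -> substrate=0 bound=2 product=0
t=4: arr=1 -> substrate=1 bound=2 product=0
t=5: arr=2 -> substrate=1 bound=2 product=2
t=6: arr=0 -> substrate=1 bound=2 product=2
t=7: arr=0 -> substrate=0 bound=1 product=4
t=8: arr=0 -> substrate=0 bound=1 product=4
t=9: arr=0 -> substrate=0 bound=0 product=5
t=10: arr=0 -> substrate=0 bound=0 product=5
t=11: arr=0 -> substrate=0 bound=0 product=5
t=12: arr=3 -> substrate=1 bound=2 product=5
t=13: arr=3 -> substrate=4 bound=2 product=5

Answer: 0 0 0 2 2 2 2 1 1 0 0 0 2 2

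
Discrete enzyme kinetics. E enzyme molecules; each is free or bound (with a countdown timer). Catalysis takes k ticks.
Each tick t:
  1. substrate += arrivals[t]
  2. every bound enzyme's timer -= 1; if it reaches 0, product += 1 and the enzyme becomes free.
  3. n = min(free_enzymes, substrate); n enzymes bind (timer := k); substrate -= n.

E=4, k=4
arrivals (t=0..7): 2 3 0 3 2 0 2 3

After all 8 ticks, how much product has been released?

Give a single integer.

t=0: arr=2 -> substrate=0 bound=2 product=0
t=1: arr=3 -> substrate=1 bound=4 product=0
t=2: arr=0 -> substrate=1 bound=4 product=0
t=3: arr=3 -> substrate=4 bound=4 product=0
t=4: arr=2 -> substrate=4 bound=4 product=2
t=5: arr=0 -> substrate=2 bound=4 product=4
t=6: arr=2 -> substrate=4 bound=4 product=4
t=7: arr=3 -> substrate=7 bound=4 product=4

Answer: 4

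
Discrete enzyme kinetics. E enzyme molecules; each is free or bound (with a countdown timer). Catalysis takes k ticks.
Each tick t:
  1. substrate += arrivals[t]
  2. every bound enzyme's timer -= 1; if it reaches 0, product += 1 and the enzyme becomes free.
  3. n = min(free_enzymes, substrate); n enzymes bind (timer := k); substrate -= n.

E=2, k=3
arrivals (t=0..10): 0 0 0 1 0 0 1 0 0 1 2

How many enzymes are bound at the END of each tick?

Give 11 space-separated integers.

t=0: arr=0 -> substrate=0 bound=0 product=0
t=1: arr=0 -> substrate=0 bound=0 product=0
t=2: arr=0 -> substrate=0 bound=0 product=0
t=3: arr=1 -> substrate=0 bound=1 product=0
t=4: arr=0 -> substrate=0 bound=1 product=0
t=5: arr=0 -> substrate=0 bound=1 product=0
t=6: arr=1 -> substrate=0 bound=1 product=1
t=7: arr=0 -> substrate=0 bound=1 product=1
t=8: arr=0 -> substrate=0 bound=1 product=1
t=9: arr=1 -> substrate=0 bound=1 product=2
t=10: arr=2 -> substrate=1 bound=2 product=2

Answer: 0 0 0 1 1 1 1 1 1 1 2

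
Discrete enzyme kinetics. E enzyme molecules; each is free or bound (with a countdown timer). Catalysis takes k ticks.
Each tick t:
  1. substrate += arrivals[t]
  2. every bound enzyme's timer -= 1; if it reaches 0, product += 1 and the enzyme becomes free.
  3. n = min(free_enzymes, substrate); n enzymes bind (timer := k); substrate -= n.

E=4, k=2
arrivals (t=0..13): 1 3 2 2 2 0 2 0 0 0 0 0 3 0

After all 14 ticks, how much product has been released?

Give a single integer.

t=0: arr=1 -> substrate=0 bound=1 product=0
t=1: arr=3 -> substrate=0 bound=4 product=0
t=2: arr=2 -> substrate=1 bound=4 product=1
t=3: arr=2 -> substrate=0 bound=4 product=4
t=4: arr=2 -> substrate=1 bound=4 product=5
t=5: arr=0 -> substrate=0 bound=2 product=8
t=6: arr=2 -> substrate=0 bound=3 product=9
t=7: arr=0 -> substrate=0 bound=2 product=10
t=8: arr=0 -> substrate=0 bound=0 product=12
t=9: arr=0 -> substrate=0 bound=0 product=12
t=10: arr=0 -> substrate=0 bound=0 product=12
t=11: arr=0 -> substrate=0 bound=0 product=12
t=12: arr=3 -> substrate=0 bound=3 product=12
t=13: arr=0 -> substrate=0 bound=3 product=12

Answer: 12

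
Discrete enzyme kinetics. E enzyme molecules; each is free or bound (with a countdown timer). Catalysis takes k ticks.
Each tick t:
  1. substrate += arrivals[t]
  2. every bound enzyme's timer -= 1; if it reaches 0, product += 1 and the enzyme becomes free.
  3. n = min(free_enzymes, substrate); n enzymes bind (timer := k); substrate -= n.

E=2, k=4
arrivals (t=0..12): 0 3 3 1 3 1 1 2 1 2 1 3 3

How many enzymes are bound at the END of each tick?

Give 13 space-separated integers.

Answer: 0 2 2 2 2 2 2 2 2 2 2 2 2

Derivation:
t=0: arr=0 -> substrate=0 bound=0 product=0
t=1: arr=3 -> substrate=1 bound=2 product=0
t=2: arr=3 -> substrate=4 bound=2 product=0
t=3: arr=1 -> substrate=5 bound=2 product=0
t=4: arr=3 -> substrate=8 bound=2 product=0
t=5: arr=1 -> substrate=7 bound=2 product=2
t=6: arr=1 -> substrate=8 bound=2 product=2
t=7: arr=2 -> substrate=10 bound=2 product=2
t=8: arr=1 -> substrate=11 bound=2 product=2
t=9: arr=2 -> substrate=11 bound=2 product=4
t=10: arr=1 -> substrate=12 bound=2 product=4
t=11: arr=3 -> substrate=15 bound=2 product=4
t=12: arr=3 -> substrate=18 bound=2 product=4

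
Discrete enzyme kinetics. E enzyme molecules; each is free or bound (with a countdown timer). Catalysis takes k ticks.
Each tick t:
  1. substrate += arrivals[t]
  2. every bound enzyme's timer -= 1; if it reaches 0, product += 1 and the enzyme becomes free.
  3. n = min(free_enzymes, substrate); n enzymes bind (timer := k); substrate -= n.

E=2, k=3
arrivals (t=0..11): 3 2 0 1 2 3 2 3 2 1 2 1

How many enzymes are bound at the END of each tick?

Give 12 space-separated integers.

t=0: arr=3 -> substrate=1 bound=2 product=0
t=1: arr=2 -> substrate=3 bound=2 product=0
t=2: arr=0 -> substrate=3 bound=2 product=0
t=3: arr=1 -> substrate=2 bound=2 product=2
t=4: arr=2 -> substrate=4 bound=2 product=2
t=5: arr=3 -> substrate=7 bound=2 product=2
t=6: arr=2 -> substrate=7 bound=2 product=4
t=7: arr=3 -> substrate=10 bound=2 product=4
t=8: arr=2 -> substrate=12 bound=2 product=4
t=9: arr=1 -> substrate=11 bound=2 product=6
t=10: arr=2 -> substrate=13 bound=2 product=6
t=11: arr=1 -> substrate=14 bound=2 product=6

Answer: 2 2 2 2 2 2 2 2 2 2 2 2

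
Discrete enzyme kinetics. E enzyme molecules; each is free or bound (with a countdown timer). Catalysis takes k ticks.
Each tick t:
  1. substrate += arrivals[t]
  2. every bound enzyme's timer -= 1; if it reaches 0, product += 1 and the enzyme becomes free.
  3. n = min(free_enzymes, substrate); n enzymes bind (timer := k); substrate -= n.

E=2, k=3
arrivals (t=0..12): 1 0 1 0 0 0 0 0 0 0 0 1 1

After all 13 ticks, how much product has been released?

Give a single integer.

Answer: 2

Derivation:
t=0: arr=1 -> substrate=0 bound=1 product=0
t=1: arr=0 -> substrate=0 bound=1 product=0
t=2: arr=1 -> substrate=0 bound=2 product=0
t=3: arr=0 -> substrate=0 bound=1 product=1
t=4: arr=0 -> substrate=0 bound=1 product=1
t=5: arr=0 -> substrate=0 bound=0 product=2
t=6: arr=0 -> substrate=0 bound=0 product=2
t=7: arr=0 -> substrate=0 bound=0 product=2
t=8: arr=0 -> substrate=0 bound=0 product=2
t=9: arr=0 -> substrate=0 bound=0 product=2
t=10: arr=0 -> substrate=0 bound=0 product=2
t=11: arr=1 -> substrate=0 bound=1 product=2
t=12: arr=1 -> substrate=0 bound=2 product=2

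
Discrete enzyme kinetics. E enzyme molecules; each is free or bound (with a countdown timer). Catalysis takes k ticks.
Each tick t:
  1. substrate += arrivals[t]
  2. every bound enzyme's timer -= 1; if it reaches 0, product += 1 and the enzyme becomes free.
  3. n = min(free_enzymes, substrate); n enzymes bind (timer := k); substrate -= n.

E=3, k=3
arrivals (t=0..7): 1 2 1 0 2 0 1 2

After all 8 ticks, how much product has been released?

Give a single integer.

Answer: 6

Derivation:
t=0: arr=1 -> substrate=0 bound=1 product=0
t=1: arr=2 -> substrate=0 bound=3 product=0
t=2: arr=1 -> substrate=1 bound=3 product=0
t=3: arr=0 -> substrate=0 bound=3 product=1
t=4: arr=2 -> substrate=0 bound=3 product=3
t=5: arr=0 -> substrate=0 bound=3 product=3
t=6: arr=1 -> substrate=0 bound=3 product=4
t=7: arr=2 -> substrate=0 bound=3 product=6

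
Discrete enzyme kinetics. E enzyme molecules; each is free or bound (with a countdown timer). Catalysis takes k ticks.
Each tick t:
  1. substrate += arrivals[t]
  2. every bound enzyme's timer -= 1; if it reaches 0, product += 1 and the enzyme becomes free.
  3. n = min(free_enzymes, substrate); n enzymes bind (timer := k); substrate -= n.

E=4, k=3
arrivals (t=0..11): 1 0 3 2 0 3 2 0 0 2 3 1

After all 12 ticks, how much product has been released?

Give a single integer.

t=0: arr=1 -> substrate=0 bound=1 product=0
t=1: arr=0 -> substrate=0 bound=1 product=0
t=2: arr=3 -> substrate=0 bound=4 product=0
t=3: arr=2 -> substrate=1 bound=4 product=1
t=4: arr=0 -> substrate=1 bound=4 product=1
t=5: arr=3 -> substrate=1 bound=4 product=4
t=6: arr=2 -> substrate=2 bound=4 product=5
t=7: arr=0 -> substrate=2 bound=4 product=5
t=8: arr=0 -> substrate=0 bound=3 product=8
t=9: arr=2 -> substrate=0 bound=4 product=9
t=10: arr=3 -> substrate=3 bound=4 product=9
t=11: arr=1 -> substrate=2 bound=4 product=11

Answer: 11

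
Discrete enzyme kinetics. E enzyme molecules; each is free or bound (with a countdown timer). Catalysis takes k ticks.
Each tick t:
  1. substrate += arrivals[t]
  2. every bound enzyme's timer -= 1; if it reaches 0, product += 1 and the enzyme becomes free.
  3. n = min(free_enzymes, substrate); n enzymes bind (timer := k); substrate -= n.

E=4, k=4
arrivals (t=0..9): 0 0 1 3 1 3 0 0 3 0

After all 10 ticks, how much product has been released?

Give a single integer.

Answer: 4

Derivation:
t=0: arr=0 -> substrate=0 bound=0 product=0
t=1: arr=0 -> substrate=0 bound=0 product=0
t=2: arr=1 -> substrate=0 bound=1 product=0
t=3: arr=3 -> substrate=0 bound=4 product=0
t=4: arr=1 -> substrate=1 bound=4 product=0
t=5: arr=3 -> substrate=4 bound=4 product=0
t=6: arr=0 -> substrate=3 bound=4 product=1
t=7: arr=0 -> substrate=0 bound=4 product=4
t=8: arr=3 -> substrate=3 bound=4 product=4
t=9: arr=0 -> substrate=3 bound=4 product=4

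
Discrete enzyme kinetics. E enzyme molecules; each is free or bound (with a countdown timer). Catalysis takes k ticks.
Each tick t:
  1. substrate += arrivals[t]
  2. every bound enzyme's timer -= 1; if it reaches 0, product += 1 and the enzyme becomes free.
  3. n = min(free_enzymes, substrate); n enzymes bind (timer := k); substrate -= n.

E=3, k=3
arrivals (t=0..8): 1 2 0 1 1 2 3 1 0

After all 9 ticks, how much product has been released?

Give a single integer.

Answer: 6

Derivation:
t=0: arr=1 -> substrate=0 bound=1 product=0
t=1: arr=2 -> substrate=0 bound=3 product=0
t=2: arr=0 -> substrate=0 bound=3 product=0
t=3: arr=1 -> substrate=0 bound=3 product=1
t=4: arr=1 -> substrate=0 bound=2 product=3
t=5: arr=2 -> substrate=1 bound=3 product=3
t=6: arr=3 -> substrate=3 bound=3 product=4
t=7: arr=1 -> substrate=3 bound=3 product=5
t=8: arr=0 -> substrate=2 bound=3 product=6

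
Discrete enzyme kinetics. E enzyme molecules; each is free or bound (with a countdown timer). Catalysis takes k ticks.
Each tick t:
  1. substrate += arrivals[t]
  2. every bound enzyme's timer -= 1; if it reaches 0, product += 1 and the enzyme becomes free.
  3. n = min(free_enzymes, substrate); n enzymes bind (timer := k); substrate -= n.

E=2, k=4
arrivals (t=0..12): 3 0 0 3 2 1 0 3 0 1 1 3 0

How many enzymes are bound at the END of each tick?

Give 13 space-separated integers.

t=0: arr=3 -> substrate=1 bound=2 product=0
t=1: arr=0 -> substrate=1 bound=2 product=0
t=2: arr=0 -> substrate=1 bound=2 product=0
t=3: arr=3 -> substrate=4 bound=2 product=0
t=4: arr=2 -> substrate=4 bound=2 product=2
t=5: arr=1 -> substrate=5 bound=2 product=2
t=6: arr=0 -> substrate=5 bound=2 product=2
t=7: arr=3 -> substrate=8 bound=2 product=2
t=8: arr=0 -> substrate=6 bound=2 product=4
t=9: arr=1 -> substrate=7 bound=2 product=4
t=10: arr=1 -> substrate=8 bound=2 product=4
t=11: arr=3 -> substrate=11 bound=2 product=4
t=12: arr=0 -> substrate=9 bound=2 product=6

Answer: 2 2 2 2 2 2 2 2 2 2 2 2 2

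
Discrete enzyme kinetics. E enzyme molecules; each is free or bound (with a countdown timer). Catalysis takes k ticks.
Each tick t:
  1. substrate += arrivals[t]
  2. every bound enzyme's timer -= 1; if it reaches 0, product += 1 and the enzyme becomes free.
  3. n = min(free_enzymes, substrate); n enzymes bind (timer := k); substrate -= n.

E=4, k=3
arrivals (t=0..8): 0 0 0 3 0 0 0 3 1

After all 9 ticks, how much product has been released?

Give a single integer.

Answer: 3

Derivation:
t=0: arr=0 -> substrate=0 bound=0 product=0
t=1: arr=0 -> substrate=0 bound=0 product=0
t=2: arr=0 -> substrate=0 bound=0 product=0
t=3: arr=3 -> substrate=0 bound=3 product=0
t=4: arr=0 -> substrate=0 bound=3 product=0
t=5: arr=0 -> substrate=0 bound=3 product=0
t=6: arr=0 -> substrate=0 bound=0 product=3
t=7: arr=3 -> substrate=0 bound=3 product=3
t=8: arr=1 -> substrate=0 bound=4 product=3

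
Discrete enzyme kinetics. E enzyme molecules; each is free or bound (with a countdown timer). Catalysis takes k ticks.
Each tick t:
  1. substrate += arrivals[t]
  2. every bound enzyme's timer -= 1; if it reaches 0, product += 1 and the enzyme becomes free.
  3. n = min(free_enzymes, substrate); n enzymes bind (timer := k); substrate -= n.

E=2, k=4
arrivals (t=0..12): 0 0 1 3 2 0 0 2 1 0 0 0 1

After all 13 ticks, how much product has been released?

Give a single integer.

t=0: arr=0 -> substrate=0 bound=0 product=0
t=1: arr=0 -> substrate=0 bound=0 product=0
t=2: arr=1 -> substrate=0 bound=1 product=0
t=3: arr=3 -> substrate=2 bound=2 product=0
t=4: arr=2 -> substrate=4 bound=2 product=0
t=5: arr=0 -> substrate=4 bound=2 product=0
t=6: arr=0 -> substrate=3 bound=2 product=1
t=7: arr=2 -> substrate=4 bound=2 product=2
t=8: arr=1 -> substrate=5 bound=2 product=2
t=9: arr=0 -> substrate=5 bound=2 product=2
t=10: arr=0 -> substrate=4 bound=2 product=3
t=11: arr=0 -> substrate=3 bound=2 product=4
t=12: arr=1 -> substrate=4 bound=2 product=4

Answer: 4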